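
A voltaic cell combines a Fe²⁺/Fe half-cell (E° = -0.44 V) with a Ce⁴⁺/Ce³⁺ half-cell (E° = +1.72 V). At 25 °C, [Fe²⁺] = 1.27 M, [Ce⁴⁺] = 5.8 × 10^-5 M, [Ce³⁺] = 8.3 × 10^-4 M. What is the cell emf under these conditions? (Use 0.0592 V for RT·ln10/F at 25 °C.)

The Ce⁴⁺/Ce³⁺ couple has the higher reduction potential and acts as the cathode, so E°_cell = +1.72 − (-0.44) = 2.16 V.
Balancing electrons gives n = 2; the reaction quotient is Q = [Fe²⁺]·[Ce³⁺]^2/[Ce⁴⁺]^2 = 260.
At 25 °C, E = E° − (0.0592/n) log Q = 2.16 − (0.0592/2)(2.415) = 2.160 − 0.071 = 2.089 V.

2.09 V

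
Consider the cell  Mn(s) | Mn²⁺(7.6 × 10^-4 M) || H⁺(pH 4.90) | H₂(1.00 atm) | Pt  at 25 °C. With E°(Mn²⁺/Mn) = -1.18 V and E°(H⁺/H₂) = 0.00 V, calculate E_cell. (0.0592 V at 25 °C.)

0.98 V

The hydrogen couple is the cathode, so E°_cell = 1.18 V; n = 2.
[H⁺] = 10^(−4.90) = 1.3 × 10^-5 M, and Q = [Mn²⁺]·P(H₂) / [H⁺]^2 = 4.8 × 10^6.
E = E° − (0.0592/2) log Q = 1.18 − (0.0592/2)(6.681) = 0.982 V.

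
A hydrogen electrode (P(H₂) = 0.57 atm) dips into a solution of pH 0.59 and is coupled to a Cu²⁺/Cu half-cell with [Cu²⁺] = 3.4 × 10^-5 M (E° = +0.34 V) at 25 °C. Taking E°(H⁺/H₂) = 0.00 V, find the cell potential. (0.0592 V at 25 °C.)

0.24 V

The Cu²⁺/Cu couple is the cathode, so E°_cell = 0.34 V; n = 2.
[H⁺] = 10^(−0.59) = 0.26 M, and Q = [H⁺]^2 / ([Cu²⁺]·P(H₂)) = 3410.
E = E° − (0.0592/2) log Q = 0.34 − (0.0592/2)(3.533) = 0.235 V.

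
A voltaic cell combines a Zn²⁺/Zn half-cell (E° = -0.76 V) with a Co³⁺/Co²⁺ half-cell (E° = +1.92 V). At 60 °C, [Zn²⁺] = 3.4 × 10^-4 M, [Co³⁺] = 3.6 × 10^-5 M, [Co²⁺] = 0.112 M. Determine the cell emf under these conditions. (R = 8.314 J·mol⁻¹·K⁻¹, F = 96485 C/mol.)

The Co³⁺/Co²⁺ couple has the higher reduction potential and acts as the cathode, so E°_cell = +1.92 − (-0.76) = 2.68 V.
Balancing electrons gives n = 2; the reaction quotient is Q = [Zn²⁺]·[Co²⁺]^2/[Co³⁺]^2 = 3290.
E = E° − (RT/nF) ln Q = 2.68 − (8.314×333)/(2×96485) × (8.099) = 2.680 − 0.116 = 2.564 V.

2.56 V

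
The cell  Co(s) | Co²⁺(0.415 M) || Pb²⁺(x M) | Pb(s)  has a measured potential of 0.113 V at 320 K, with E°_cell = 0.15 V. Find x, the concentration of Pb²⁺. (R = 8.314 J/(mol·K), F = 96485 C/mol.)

From the Nernst equation, ln Q = nF(E° − E)/RT = 2×96485×(0.15 − 0.113)/(8.314×320) = 2.684, so Q = 14.6.
With Q = [Co²⁺]/[Pb²⁺] and the known concentrations, [Pb²⁺] in the denominator gives [Pb²⁺] = 0.028 M.

0.028 M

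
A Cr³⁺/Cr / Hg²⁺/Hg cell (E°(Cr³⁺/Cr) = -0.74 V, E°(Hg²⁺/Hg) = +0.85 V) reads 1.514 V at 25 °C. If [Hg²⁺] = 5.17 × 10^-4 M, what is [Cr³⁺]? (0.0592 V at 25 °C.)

From the Nernst equation, log Q = n(E° − E)/0.0592 = 6(1.59 − 1.514)/0.0592 = 7.703, so Q = 5.04 × 10^7.
With Q = [Cr³⁺]^2/[Hg²⁺]^3 and the known concentrations, [Cr³⁺]^2 in the numerator gives [Cr³⁺] = 0.083 M.

0.083 M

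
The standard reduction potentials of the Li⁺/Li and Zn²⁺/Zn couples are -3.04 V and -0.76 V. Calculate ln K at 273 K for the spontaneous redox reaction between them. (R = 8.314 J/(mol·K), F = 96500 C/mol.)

E°_cell = -0.76 − (-3.04) = 2.28 V, with n = 2 electrons transferred.
At equilibrium E = 0, so the Nernst equation gives ln K = nFE°/RT = (2)(96500)(2.28)/((8.314)(273)) = 193.87.

ln K = 193.9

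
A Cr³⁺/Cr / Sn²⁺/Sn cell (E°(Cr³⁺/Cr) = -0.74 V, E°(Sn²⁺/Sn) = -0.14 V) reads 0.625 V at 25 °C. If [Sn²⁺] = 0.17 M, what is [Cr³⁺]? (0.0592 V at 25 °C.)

0.0038 M

From the Nernst equation, log Q = n(E° − E)/0.0592 = 6(0.60 − 0.625)/0.0592 = -2.534, so Q = 0.00293.
With Q = [Cr³⁺]^2/[Sn²⁺]^3 and the known concentrations, [Cr³⁺]^2 in the numerator gives [Cr³⁺] = 0.0038 M.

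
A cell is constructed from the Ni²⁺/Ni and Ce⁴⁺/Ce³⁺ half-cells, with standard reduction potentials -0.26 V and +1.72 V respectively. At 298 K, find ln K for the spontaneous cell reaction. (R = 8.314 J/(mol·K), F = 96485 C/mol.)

E°_cell = +1.72 − (-0.26) = 1.98 V, with n = 2 electrons transferred.
At equilibrium E = 0, so the Nernst equation gives ln K = nFE°/RT = (2)(96485)(1.98)/((8.314)(298)) = 154.22.

ln K = 154.2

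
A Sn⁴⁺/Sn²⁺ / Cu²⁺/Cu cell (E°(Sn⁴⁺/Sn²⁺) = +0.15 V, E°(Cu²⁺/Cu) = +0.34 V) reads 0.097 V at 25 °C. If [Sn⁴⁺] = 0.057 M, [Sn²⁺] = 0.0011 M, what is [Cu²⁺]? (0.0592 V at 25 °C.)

0.037 M

From the Nernst equation, log Q = n(E° − E)/0.0592 = 2(0.19 − 0.097)/0.0592 = 3.142, so Q = 1390.
With Q = [Sn⁴⁺]/([Sn²⁺]·[Cu²⁺]) and the known concentrations, [Cu²⁺] in the denominator gives [Cu²⁺] = 0.037 M.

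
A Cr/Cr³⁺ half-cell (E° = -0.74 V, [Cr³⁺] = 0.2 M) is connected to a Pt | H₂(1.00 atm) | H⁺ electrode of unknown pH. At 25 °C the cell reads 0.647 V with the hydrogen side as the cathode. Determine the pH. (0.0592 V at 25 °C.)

E°_cell = 0.74 V and n = 6.
log Q = n(E° − E)/0.0592 = 6×(0.74 − 0.647)/0.0592 = 9.426.
With Q = [Cr³⁺]^2·P(H₂)^3 / [H⁺]^6, solving for [H⁺] gives log[H⁺] = -1.804, so pH = 1.80.

pH = 1.80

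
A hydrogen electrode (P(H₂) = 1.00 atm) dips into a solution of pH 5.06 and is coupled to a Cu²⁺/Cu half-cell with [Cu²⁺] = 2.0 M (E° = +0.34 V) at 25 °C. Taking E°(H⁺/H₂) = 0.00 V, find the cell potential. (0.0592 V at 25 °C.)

0.65 V

The Cu²⁺/Cu couple is the cathode, so E°_cell = 0.34 V; n = 2.
[H⁺] = 10^(−5.06) = 8.7 × 10^-6 M, and Q = [H⁺]^2 / ([Cu²⁺]·P(H₂)) = 3.79 × 10^-11.
E = E° − (0.0592/2) log Q = 0.34 − (0.0592/2)(-10.421) = 0.648 V.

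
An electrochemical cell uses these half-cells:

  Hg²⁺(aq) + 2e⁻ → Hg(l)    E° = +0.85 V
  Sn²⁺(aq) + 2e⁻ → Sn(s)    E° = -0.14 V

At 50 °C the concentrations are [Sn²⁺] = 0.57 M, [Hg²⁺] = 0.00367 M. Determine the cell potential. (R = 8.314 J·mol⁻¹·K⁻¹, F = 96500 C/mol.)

The Hg²⁺/Hg couple has the higher reduction potential and acts as the cathode, so E°_cell = +0.85 − (-0.14) = 0.99 V.
Balancing electrons gives n = 2; the reaction quotient is Q = [Sn²⁺]/[Hg²⁺] = 155.
E = E° − (RT/nF) ln Q = 0.99 − (8.314×323)/(2×96500) × (5.045) = 0.990 − 0.070 = 0.920 V.

0.920 V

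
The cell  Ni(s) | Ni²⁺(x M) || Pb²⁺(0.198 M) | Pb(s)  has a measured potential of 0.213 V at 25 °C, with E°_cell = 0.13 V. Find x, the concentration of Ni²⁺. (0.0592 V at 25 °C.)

3.1 × 10^-4 M

From the Nernst equation, log Q = n(E° − E)/0.0592 = 2(0.13 − 0.213)/0.0592 = -2.804, so Q = 0.00157.
With Q = [Ni²⁺]/[Pb²⁺] and the known concentrations, [Ni²⁺] in the numerator gives [Ni²⁺] = 3.1 × 10^-4 M.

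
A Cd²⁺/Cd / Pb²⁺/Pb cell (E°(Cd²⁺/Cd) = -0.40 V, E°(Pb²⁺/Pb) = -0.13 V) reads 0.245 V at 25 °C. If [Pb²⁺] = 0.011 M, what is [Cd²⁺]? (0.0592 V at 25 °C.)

From the Nernst equation, log Q = n(E° − E)/0.0592 = 2(0.27 − 0.245)/0.0592 = 0.845, so Q = 6.99.
With Q = [Cd²⁺]/[Pb²⁺] and the known concentrations, [Cd²⁺] in the numerator gives [Cd²⁺] = 0.077 M.

0.077 M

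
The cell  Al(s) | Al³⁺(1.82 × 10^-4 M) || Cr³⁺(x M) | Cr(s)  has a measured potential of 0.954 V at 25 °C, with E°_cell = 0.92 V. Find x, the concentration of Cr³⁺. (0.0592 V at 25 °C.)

From the Nernst equation, log Q = n(E° − E)/0.0592 = 3(0.92 − 0.954)/0.0592 = -1.723, so Q = 0.0189.
With Q = [Al³⁺]/[Cr³⁺] and the known concentrations, [Cr³⁺] in the denominator gives [Cr³⁺] = 0.0096 M.

0.0096 M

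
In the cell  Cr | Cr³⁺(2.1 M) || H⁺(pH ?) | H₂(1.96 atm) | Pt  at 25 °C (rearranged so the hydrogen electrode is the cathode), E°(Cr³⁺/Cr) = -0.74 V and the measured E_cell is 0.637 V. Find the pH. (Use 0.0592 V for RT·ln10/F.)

pH = 1.49

E°_cell = 0.74 V and n = 6.
log Q = n(E° − E)/0.0592 = 6×(0.74 − 0.637)/0.0592 = 10.439.
With Q = [Cr³⁺]^2·P(H₂)^3 / [H⁺]^6, solving for [H⁺] gives log[H⁺] = -1.486, so pH = 1.49.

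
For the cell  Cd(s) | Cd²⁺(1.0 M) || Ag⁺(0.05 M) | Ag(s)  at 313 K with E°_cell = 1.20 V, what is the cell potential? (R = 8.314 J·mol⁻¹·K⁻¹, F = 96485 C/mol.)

Balancing electrons gives n = 2; the reaction quotient is Q = [Cd²⁺]/[Ag⁺]^2 = 400.
E = E° − (RT/nF) ln Q = 1.20 − (8.314×313)/(2×96485) × (5.991) = 1.200 − 0.081 = 1.119 V.

1.12 V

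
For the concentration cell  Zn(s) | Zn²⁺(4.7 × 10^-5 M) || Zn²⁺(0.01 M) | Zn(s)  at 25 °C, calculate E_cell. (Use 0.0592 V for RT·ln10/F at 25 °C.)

0.069 V

Both half-cells are Zn²⁺/Zn, so E°_cell = 0. The concentrated side is the cathode; the cell reaction moves Zn²⁺ from high to low concentration with n = 2.
Q = [Zn²⁺]_dilute/[Zn²⁺]_conc = 4.7 × 10^-5/0.01 = 0.00470.
E = 0 − (0.0592/2) log Q = −(0.0592/2)(-2.328) = 0.0689 V.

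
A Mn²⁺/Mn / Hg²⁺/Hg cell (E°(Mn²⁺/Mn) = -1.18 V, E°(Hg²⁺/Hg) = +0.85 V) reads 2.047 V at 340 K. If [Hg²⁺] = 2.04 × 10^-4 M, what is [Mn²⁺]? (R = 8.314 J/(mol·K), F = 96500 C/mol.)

From the Nernst equation, ln Q = nF(E° − E)/RT = 2×96500×(2.03 − 2.047)/(8.314×340) = -1.161, so Q = 0.313.
With Q = [Mn²⁺]/[Hg²⁺] and the known concentrations, [Mn²⁺] in the numerator gives [Mn²⁺] = 6.4 × 10^-5 M.

6.4 × 10^-5 M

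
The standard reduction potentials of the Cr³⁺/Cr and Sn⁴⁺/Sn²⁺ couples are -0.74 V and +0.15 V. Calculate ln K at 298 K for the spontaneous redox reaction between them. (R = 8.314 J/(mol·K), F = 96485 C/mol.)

ln K = 208.0

E°_cell = +0.15 − (-0.74) = 0.89 V, with n = 6 electrons transferred.
At equilibrium E = 0, so the Nernst equation gives ln K = nFE°/RT = (6)(96485)(0.89)/((8.314)(298)) = 207.96.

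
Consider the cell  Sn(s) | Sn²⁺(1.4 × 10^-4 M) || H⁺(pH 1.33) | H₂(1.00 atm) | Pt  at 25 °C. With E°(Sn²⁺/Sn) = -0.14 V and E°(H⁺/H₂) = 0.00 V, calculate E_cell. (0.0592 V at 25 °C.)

The hydrogen couple is the cathode, so E°_cell = 0.14 V; n = 2.
[H⁺] = 10^(−1.33) = 0.047 M, and Q = [Sn²⁺]·P(H₂) / [H⁺]^2 = 0.0640.
E = E° − (0.0592/2) log Q = 0.14 − (0.0592/2)(-1.194) = 0.175 V.

0.18 V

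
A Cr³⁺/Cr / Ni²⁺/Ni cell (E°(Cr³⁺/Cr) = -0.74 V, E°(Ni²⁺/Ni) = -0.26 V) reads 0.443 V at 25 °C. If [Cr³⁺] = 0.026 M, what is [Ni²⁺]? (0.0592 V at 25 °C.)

0.0049 M

From the Nernst equation, log Q = n(E° − E)/0.0592 = 6(0.48 − 0.443)/0.0592 = 3.750, so Q = 5620.
With Q = [Cr³⁺]^2/[Ni²⁺]^3 and the known concentrations, [Ni²⁺]^3 in the denominator gives [Ni²⁺] = 0.0049 M.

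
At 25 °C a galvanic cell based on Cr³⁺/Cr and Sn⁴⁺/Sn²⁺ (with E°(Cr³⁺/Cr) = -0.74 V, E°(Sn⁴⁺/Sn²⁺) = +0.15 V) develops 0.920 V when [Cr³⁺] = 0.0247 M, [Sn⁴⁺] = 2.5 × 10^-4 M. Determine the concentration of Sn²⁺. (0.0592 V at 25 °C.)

2.9 × 10^-4 M

From the Nernst equation, log Q = n(E° − E)/0.0592 = 6(0.89 − 0.920)/0.0592 = -3.041, so Q = 9.11 × 10^-4.
With Q = [Cr³⁺]^2·[Sn²⁺]^3/[Sn⁴⁺]^3 and the known concentrations, [Sn²⁺]^3 in the numerator gives [Sn²⁺] = 2.9 × 10^-4 M.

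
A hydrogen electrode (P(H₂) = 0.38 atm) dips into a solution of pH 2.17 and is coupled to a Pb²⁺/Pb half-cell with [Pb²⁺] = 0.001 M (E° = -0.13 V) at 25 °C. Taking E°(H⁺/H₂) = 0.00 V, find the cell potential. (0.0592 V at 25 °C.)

0.10 V

The hydrogen couple is the cathode, so E°_cell = 0.13 V; n = 2.
[H⁺] = 10^(−2.17) = 0.0068 M, and Q = [Pb²⁺]·P(H₂) / [H⁺]^2 = 8.31.
E = E° − (0.0592/2) log Q = 0.13 − (0.0592/2)(0.920) = 0.103 V.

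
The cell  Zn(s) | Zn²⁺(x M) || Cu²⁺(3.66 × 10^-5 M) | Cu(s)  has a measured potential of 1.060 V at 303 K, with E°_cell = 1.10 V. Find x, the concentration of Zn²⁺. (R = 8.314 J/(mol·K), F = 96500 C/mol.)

From the Nernst equation, ln Q = nF(E° − E)/RT = 2×96500×(1.10 − 1.060)/(8.314×303) = 3.065, so Q = 21.4.
With Q = [Zn²⁺]/[Cu²⁺] and the known concentrations, [Zn²⁺] in the numerator gives [Zn²⁺] = 7.8 × 10^-4 M.

7.8 × 10^-4 M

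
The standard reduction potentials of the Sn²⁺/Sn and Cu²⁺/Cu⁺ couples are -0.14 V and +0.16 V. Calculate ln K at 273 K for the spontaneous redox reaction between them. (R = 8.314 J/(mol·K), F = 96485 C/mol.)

E°_cell = +0.16 − (-0.14) = 0.30 V, with n = 2 electrons transferred.
At equilibrium E = 0, so the Nernst equation gives ln K = nFE°/RT = (2)(96485)(0.30)/((8.314)(273)) = 25.51.

ln K = 25.5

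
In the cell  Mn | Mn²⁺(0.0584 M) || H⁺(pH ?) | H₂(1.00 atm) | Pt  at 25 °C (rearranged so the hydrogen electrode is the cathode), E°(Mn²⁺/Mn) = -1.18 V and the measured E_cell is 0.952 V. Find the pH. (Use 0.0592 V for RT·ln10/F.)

pH = 4.47

E°_cell = 1.18 V and n = 2.
log Q = n(E° − E)/0.0592 = 2×(1.18 − 0.952)/0.0592 = 7.703.
With Q = [Mn²⁺]·P(H₂) / [H⁺]^2, solving for [H⁺] gives log[H⁺] = -4.468, so pH = 4.47.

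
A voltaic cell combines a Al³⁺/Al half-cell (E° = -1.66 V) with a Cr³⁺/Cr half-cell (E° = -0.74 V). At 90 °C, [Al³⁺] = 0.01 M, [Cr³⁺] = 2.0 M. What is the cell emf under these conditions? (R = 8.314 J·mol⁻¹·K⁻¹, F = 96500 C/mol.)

0.975 V

The Cr³⁺/Cr couple has the higher reduction potential and acts as the cathode, so E°_cell = -0.74 − (-1.66) = 0.92 V.
Balancing electrons gives n = 3; the reaction quotient is Q = [Al³⁺]/[Cr³⁺] = 0.00500.
E = E° − (RT/nF) ln Q = 0.92 − (8.314×363)/(3×96500) × (-5.298) = 0.920 + 0.055 = 0.975 V.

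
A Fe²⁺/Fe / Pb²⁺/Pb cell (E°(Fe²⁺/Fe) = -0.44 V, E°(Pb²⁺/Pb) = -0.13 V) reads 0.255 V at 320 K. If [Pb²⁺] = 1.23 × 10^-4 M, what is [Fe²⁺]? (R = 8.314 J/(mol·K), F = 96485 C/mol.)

0.0066 M

From the Nernst equation, ln Q = nF(E° − E)/RT = 2×96485×(0.31 − 0.255)/(8.314×320) = 3.989, so Q = 54.0.
With Q = [Fe²⁺]/[Pb²⁺] and the known concentrations, [Fe²⁺] in the numerator gives [Fe²⁺] = 0.0066 M.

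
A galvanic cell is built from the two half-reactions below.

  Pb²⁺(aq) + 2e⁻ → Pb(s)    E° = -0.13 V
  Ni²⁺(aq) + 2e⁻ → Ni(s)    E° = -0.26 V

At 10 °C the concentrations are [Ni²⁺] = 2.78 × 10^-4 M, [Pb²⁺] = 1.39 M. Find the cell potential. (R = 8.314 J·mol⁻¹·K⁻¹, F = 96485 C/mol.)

0.234 V

The Pb²⁺/Pb couple has the higher reduction potential and acts as the cathode, so E°_cell = -0.13 − (-0.26) = 0.13 V.
Balancing electrons gives n = 2; the reaction quotient is Q = [Ni²⁺]/[Pb²⁺] = 2 × 10^-4.
E = E° − (RT/nF) ln Q = 0.13 − (8.314×283)/(2×96485) × (-8.517) = 0.130 + 0.104 = 0.234 V.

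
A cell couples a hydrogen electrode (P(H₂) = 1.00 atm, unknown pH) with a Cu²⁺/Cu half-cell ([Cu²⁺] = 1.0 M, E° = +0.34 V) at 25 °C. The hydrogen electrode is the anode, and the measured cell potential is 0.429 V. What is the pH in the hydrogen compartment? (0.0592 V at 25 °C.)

E°_cell = 0.34 V and n = 2.
log Q = n(E° − E)/0.0592 = 2×(0.34 − 0.429)/0.0592 = -3.007.
With Q = [H⁺]^2 / ([Cu²⁺]·P(H₂)), solving for [H⁺] gives log[H⁺] = -1.503, so pH = 1.50.

pH = 1.50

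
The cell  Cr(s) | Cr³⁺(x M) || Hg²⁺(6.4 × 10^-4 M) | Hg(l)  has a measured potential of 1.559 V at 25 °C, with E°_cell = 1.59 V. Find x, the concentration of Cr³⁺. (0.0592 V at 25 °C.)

6 × 10^-4 M

From the Nernst equation, log Q = n(E° − E)/0.0592 = 6(1.59 − 1.559)/0.0592 = 3.142, so Q = 1390.
With Q = [Cr³⁺]^2/[Hg²⁺]^3 and the known concentrations, [Cr³⁺]^2 in the numerator gives [Cr³⁺] = 6 × 10^-4 M.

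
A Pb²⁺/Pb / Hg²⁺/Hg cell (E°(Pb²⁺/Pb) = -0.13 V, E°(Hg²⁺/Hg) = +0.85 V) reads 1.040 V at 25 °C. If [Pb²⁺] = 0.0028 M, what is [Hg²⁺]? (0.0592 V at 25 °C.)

0.3 M

From the Nernst equation, log Q = n(E° − E)/0.0592 = 2(0.98 − 1.040)/0.0592 = -2.027, so Q = 0.00940.
With Q = [Pb²⁺]/[Hg²⁺] and the known concentrations, [Hg²⁺] in the denominator gives [Hg²⁺] = 0.3 M.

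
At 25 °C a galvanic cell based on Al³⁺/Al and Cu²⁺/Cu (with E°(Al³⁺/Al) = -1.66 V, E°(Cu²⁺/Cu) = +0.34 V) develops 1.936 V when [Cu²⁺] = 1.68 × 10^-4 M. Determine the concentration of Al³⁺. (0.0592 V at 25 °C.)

0.0038 M

From the Nernst equation, log Q = n(E° − E)/0.0592 = 6(2.00 − 1.936)/0.0592 = 6.486, so Q = 3.07 × 10^6.
With Q = [Al³⁺]^2/[Cu²⁺]^3 and the known concentrations, [Al³⁺]^2 in the numerator gives [Al³⁺] = 0.0038 M.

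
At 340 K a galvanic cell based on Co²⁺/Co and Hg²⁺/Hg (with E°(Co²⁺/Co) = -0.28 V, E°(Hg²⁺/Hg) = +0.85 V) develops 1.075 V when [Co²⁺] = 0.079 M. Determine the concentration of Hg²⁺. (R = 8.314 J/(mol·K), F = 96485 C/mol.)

0.0018 M

From the Nernst equation, ln Q = nF(E° − E)/RT = 2×96485×(1.13 − 1.075)/(8.314×340) = 3.755, so Q = 42.7.
With Q = [Co²⁺]/[Hg²⁺] and the known concentrations, [Hg²⁺] in the denominator gives [Hg²⁺] = 0.0018 M.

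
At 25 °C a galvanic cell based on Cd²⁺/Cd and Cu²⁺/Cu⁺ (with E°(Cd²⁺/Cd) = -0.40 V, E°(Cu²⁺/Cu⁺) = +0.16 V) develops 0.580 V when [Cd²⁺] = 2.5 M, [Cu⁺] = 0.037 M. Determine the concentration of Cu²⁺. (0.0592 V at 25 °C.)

0.13 M

From the Nernst equation, log Q = n(E° − E)/0.0592 = 2(0.56 − 0.580)/0.0592 = -0.676, so Q = 0.211.
With Q = [Cd²⁺]·[Cu⁺]^2/[Cu²⁺]^2 and the known concentrations, [Cu²⁺]^2 in the denominator gives [Cu²⁺] = 0.13 M.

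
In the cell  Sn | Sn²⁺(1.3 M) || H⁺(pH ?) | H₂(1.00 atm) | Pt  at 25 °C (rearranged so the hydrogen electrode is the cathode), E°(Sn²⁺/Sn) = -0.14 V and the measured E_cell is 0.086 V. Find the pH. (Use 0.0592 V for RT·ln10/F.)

E°_cell = 0.14 V and n = 2.
log Q = n(E° − E)/0.0592 = 2×(0.14 − 0.086)/0.0592 = 1.824.
With Q = [Sn²⁺]·P(H₂) / [H⁺]^2, solving for [H⁺] gives log[H⁺] = -0.855, so pH = 0.86.

pH = 0.86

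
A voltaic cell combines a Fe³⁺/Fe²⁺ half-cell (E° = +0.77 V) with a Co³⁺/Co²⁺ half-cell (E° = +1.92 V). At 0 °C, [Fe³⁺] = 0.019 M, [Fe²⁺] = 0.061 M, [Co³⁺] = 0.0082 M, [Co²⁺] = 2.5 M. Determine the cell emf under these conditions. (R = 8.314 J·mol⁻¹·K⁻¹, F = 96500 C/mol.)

The Co³⁺/Co²⁺ couple has the higher reduction potential and acts as the cathode, so E°_cell = +1.92 − (+0.77) = 1.15 V.
Balancing electrons gives n = 1; the reaction quotient is Q = [Fe³⁺]·[Co²⁺]/([Fe²⁺]·[Co³⁺]) = 95.0.
E = E° − (RT/nF) ln Q = 1.15 − (8.314×273)/(1×96500) × (4.553) = 1.150 − 0.107 = 1.043 V.

1.04 V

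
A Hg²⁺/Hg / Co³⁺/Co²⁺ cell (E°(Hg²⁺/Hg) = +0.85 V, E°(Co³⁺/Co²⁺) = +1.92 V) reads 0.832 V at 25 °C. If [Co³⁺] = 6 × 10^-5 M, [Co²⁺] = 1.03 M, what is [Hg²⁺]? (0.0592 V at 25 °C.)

From the Nernst equation, log Q = n(E° − E)/0.0592 = 2(1.07 − 0.832)/0.0592 = 8.041, so Q = 1.1 × 10^8.
With Q = [Hg²⁺]·[Co²⁺]^2/[Co³⁺]^2 and the known concentrations, [Hg²⁺] in the numerator gives [Hg²⁺] = 0.37 M.

0.37 M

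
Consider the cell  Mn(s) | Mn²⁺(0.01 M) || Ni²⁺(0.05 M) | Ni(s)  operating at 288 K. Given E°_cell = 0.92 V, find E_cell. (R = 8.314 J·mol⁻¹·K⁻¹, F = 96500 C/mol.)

0.940 V

Balancing electrons gives n = 2; the reaction quotient is Q = [Mn²⁺]/[Ni²⁺] = 0.200.
E = E° − (RT/nF) ln Q = 0.92 − (8.314×288)/(2×96500) × (-1.609) = 0.920 + 0.020 = 0.940 V.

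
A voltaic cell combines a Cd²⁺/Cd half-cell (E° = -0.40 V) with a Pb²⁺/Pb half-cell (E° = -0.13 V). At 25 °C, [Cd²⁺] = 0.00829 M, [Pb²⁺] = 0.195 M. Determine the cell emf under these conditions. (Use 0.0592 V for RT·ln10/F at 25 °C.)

0.311 V

The Pb²⁺/Pb couple has the higher reduction potential and acts as the cathode, so E°_cell = -0.13 − (-0.40) = 0.27 V.
Balancing electrons gives n = 2; the reaction quotient is Q = [Cd²⁺]/[Pb²⁺] = 0.0425.
At 25 °C, E = E° − (0.0592/n) log Q = 0.27 − (0.0592/2)(-1.371) = 0.270 + 0.041 = 0.311 V.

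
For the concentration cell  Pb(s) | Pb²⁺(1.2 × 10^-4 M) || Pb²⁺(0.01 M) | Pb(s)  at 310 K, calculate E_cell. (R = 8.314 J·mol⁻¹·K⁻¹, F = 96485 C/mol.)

0.059 V

Both half-cells are Pb²⁺/Pb, so E°_cell = 0. The concentrated side is the cathode; the cell reaction moves Pb²⁺ from high to low concentration with n = 2.
Q = [Pb²⁺]_dilute/[Pb²⁺]_conc = 1.2 × 10^-4/0.01 = 0.0120.
E = 0 − (RT/nF) ln Q = −((8.314×310)/(2×96485))(-4.423) = 0.0591 V.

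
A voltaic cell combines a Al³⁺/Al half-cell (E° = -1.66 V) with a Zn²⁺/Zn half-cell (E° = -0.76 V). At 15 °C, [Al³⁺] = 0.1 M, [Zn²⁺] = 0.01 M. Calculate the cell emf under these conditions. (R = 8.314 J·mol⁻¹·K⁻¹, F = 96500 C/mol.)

The Zn²⁺/Zn couple has the higher reduction potential and acts as the cathode, so E°_cell = -0.76 − (-1.66) = 0.90 V.
Balancing electrons gives n = 6; the reaction quotient is Q = [Al³⁺]^2/[Zn²⁺]^3 = 1 × 10^4.
E = E° − (RT/nF) ln Q = 0.90 − (8.314×288)/(6×96500) × (9.210) = 0.900 − 0.038 = 0.862 V.

0.862 V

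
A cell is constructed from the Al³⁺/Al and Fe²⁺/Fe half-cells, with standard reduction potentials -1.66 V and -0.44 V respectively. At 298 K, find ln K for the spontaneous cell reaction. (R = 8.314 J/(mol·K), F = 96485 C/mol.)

ln K = 285.1

E°_cell = -0.44 − (-1.66) = 1.22 V, with n = 6 electrons transferred.
At equilibrium E = 0, so the Nernst equation gives ln K = nFE°/RT = (6)(96485)(1.22)/((8.314)(298)) = 285.07.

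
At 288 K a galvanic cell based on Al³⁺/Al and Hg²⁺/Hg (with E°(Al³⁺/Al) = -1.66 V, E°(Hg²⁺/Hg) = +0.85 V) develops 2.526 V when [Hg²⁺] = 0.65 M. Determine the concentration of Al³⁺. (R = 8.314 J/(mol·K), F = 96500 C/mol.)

0.076 M

From the Nernst equation, ln Q = nF(E° − E)/RT = 6×96500×(2.51 − 2.526)/(8.314×288) = -3.869, so Q = 0.0209.
With Q = [Al³⁺]^2/[Hg²⁺]^3 and the known concentrations, [Al³⁺]^2 in the numerator gives [Al³⁺] = 0.076 M.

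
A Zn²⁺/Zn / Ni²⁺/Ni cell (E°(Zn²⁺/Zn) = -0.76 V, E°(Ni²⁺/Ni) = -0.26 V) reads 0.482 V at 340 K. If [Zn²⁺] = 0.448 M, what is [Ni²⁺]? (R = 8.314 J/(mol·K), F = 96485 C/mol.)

From the Nernst equation, ln Q = nF(E° − E)/RT = 2×96485×(0.50 − 0.482)/(8.314×340) = 1.229, so Q = 3.42.
With Q = [Zn²⁺]/[Ni²⁺] and the known concentrations, [Ni²⁺] in the denominator gives [Ni²⁺] = 0.13 M.

0.13 M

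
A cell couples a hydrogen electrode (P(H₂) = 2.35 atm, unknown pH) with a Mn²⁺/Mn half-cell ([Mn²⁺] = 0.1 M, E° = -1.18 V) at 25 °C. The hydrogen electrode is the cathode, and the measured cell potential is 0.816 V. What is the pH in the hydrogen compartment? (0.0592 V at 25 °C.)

E°_cell = 1.18 V and n = 2.
log Q = n(E° − E)/0.0592 = 2×(1.18 − 0.816)/0.0592 = 12.297.
With Q = [Mn²⁺]·P(H₂) / [H⁺]^2, solving for [H⁺] gives log[H⁺] = -6.463, so pH = 6.46.

pH = 6.46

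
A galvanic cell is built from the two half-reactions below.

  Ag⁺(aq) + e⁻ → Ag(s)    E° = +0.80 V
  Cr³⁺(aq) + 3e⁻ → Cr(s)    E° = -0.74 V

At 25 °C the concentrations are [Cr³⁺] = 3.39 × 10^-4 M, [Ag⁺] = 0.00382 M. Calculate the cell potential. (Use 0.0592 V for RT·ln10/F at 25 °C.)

The Ag⁺/Ag couple has the higher reduction potential and acts as the cathode, so E°_cell = +0.80 − (-0.74) = 1.54 V.
Balancing electrons gives n = 3; the reaction quotient is Q = [Cr³⁺]/[Ag⁺]^3 = 6080.
At 25 °C, E = E° − (0.0592/n) log Q = 1.54 − (0.0592/3)(3.784) = 1.540 − 0.075 = 1.465 V.

1.47 V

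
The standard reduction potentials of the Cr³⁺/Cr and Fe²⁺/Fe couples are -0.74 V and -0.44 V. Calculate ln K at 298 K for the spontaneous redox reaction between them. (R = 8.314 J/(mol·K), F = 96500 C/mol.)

E°_cell = -0.44 − (-0.74) = 0.30 V, with n = 6 electrons transferred.
At equilibrium E = 0, so the Nernst equation gives ln K = nFE°/RT = (6)(96500)(0.30)/((8.314)(298)) = 70.11.

ln K = 70.1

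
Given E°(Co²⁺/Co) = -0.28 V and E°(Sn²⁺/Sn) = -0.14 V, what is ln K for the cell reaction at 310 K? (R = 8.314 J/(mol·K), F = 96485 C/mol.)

ln K = 10.5

E°_cell = -0.14 − (-0.28) = 0.14 V, with n = 2 electrons transferred.
At equilibrium E = 0, so the Nernst equation gives ln K = nFE°/RT = (2)(96485)(0.14)/((8.314)(310)) = 10.48.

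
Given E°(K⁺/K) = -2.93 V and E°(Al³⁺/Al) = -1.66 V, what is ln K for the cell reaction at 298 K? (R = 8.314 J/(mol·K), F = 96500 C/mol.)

ln K = 148.4

E°_cell = -1.66 − (-2.93) = 1.27 V, with n = 3 electrons transferred.
At equilibrium E = 0, so the Nernst equation gives ln K = nFE°/RT = (3)(96500)(1.27)/((8.314)(298)) = 148.40.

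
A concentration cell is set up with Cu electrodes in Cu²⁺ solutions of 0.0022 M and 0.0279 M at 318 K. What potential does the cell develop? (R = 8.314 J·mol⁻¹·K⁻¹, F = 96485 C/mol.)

0.035 V

Both half-cells are Cu²⁺/Cu, so E°_cell = 0. The concentrated side is the cathode; the cell reaction moves Cu²⁺ from high to low concentration with n = 2.
Q = [Cu²⁺]_dilute/[Cu²⁺]_conc = 0.0022/0.0279 = 0.0789.
E = 0 − (RT/nF) ln Q = −((8.314×318)/(2×96485))(-2.540) = 0.0348 V.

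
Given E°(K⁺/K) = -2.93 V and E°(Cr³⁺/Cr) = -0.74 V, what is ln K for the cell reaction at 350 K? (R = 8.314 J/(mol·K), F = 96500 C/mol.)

ln K = 217.9

E°_cell = -0.74 − (-2.93) = 2.19 V, with n = 3 electrons transferred.
At equilibrium E = 0, so the Nernst equation gives ln K = nFE°/RT = (3)(96500)(2.19)/((8.314)(350)) = 217.88.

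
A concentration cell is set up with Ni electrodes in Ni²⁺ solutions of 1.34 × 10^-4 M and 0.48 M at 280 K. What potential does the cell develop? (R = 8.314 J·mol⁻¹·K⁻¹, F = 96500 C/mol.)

Both half-cells are Ni²⁺/Ni, so E°_cell = 0. The concentrated side is the cathode; the cell reaction moves Ni²⁺ from high to low concentration with n = 2.
Q = [Ni²⁺]_dilute/[Ni²⁺]_conc = 1.34 × 10^-4/0.48 = 2.79 × 10^-4.
E = 0 − (RT/nF) ln Q = −((8.314×280)/(2×96500))(-8.184) = 0.0987 V.

0.099 V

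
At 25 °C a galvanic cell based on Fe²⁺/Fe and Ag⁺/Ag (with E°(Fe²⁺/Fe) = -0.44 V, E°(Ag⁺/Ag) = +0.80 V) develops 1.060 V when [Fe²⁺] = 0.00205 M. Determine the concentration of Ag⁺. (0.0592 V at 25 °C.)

From the Nernst equation, log Q = n(E° − E)/0.0592 = 2(1.24 − 1.060)/0.0592 = 6.081, so Q = 1.21 × 10^6.
With Q = [Fe²⁺]/[Ag⁺]^2 and the known concentrations, [Ag⁺]^2 in the denominator gives [Ag⁺] = 4.1 × 10^-5 M.

4.1 × 10^-5 M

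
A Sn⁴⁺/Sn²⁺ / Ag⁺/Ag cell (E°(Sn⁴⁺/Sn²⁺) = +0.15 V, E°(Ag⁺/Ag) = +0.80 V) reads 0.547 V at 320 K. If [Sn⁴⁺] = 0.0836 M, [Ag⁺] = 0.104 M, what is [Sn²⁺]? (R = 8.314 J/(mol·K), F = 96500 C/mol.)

From the Nernst equation, ln Q = nF(E° − E)/RT = 2×96500×(0.65 − 0.547)/(8.314×320) = 7.472, so Q = 1760.
With Q = [Sn⁴⁺]/([Sn²⁺]·[Ag⁺]^2) and the known concentrations, [Sn²⁺] in the denominator gives [Sn²⁺] = 0.0044 M.

0.0044 M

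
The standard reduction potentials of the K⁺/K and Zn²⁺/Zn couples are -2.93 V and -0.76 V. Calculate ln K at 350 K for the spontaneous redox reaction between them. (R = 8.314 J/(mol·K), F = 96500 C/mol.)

ln K = 143.9

E°_cell = -0.76 − (-2.93) = 2.17 V, with n = 2 electrons transferred.
At equilibrium E = 0, so the Nernst equation gives ln K = nFE°/RT = (2)(96500)(2.17)/((8.314)(350)) = 143.93.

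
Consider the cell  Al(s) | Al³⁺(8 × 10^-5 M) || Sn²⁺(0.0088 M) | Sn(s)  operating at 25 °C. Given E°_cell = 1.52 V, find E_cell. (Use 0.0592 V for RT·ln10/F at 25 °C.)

1.54 V

Balancing electrons gives n = 6; the reaction quotient is Q = [Al³⁺]^2/[Sn²⁺]^3 = 0.00939.
At 25 °C, E = E° − (0.0592/n) log Q = 1.52 − (0.0592/6)(-2.027) = 1.520 + 0.020 = 1.540 V.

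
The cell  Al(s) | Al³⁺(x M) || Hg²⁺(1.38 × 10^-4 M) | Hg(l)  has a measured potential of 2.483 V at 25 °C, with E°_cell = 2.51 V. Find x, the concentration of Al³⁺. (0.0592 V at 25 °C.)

From the Nernst equation, log Q = n(E° − E)/0.0592 = 6(2.51 − 2.483)/0.0592 = 2.736, so Q = 545.
With Q = [Al³⁺]^2/[Hg²⁺]^3 and the known concentrations, [Al³⁺]^2 in the numerator gives [Al³⁺] = 3.8 × 10^-5 M.

3.8 × 10^-5 M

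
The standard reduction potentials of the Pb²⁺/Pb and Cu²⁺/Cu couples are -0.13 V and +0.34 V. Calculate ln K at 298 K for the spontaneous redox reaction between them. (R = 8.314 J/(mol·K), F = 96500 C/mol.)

ln K = 36.6

E°_cell = +0.34 − (-0.13) = 0.47 V, with n = 2 electrons transferred.
At equilibrium E = 0, so the Nernst equation gives ln K = nFE°/RT = (2)(96500)(0.47)/((8.314)(298)) = 36.61.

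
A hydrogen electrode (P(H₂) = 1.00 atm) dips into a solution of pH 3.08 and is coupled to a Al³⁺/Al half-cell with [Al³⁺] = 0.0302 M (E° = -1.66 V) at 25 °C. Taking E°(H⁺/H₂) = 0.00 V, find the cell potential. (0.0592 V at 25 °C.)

The hydrogen couple is the cathode, so E°_cell = 1.66 V; n = 6.
[H⁺] = 10^(−3.08) = 8.3 × 10^-4 M, and Q = [Al³⁺]^2·P(H₂)^3 / [H⁺]^6 = 2.75 × 10^15.
E = E° − (0.0592/6) log Q = 1.66 − (0.0592/6)(15.440) = 1.508 V.

1.51 V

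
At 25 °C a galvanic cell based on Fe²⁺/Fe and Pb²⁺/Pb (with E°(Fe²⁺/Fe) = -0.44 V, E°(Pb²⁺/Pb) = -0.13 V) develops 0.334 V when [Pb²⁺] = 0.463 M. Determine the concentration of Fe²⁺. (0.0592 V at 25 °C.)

0.072 M

From the Nernst equation, log Q = n(E° − E)/0.0592 = 2(0.31 − 0.334)/0.0592 = -0.811, so Q = 0.155.
With Q = [Fe²⁺]/[Pb²⁺] and the known concentrations, [Fe²⁺] in the numerator gives [Fe²⁺] = 0.072 M.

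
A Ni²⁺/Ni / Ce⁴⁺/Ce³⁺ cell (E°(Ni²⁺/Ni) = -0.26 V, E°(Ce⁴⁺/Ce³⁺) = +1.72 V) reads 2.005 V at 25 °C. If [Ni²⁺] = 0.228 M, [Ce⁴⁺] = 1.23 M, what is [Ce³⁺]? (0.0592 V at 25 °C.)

0.97 M

From the Nernst equation, log Q = n(E° − E)/0.0592 = 2(1.98 − 2.005)/0.0592 = -0.845, so Q = 0.143.
With Q = [Ni²⁺]·[Ce³⁺]^2/[Ce⁴⁺]^2 and the known concentrations, [Ce³⁺]^2 in the numerator gives [Ce³⁺] = 0.97 M.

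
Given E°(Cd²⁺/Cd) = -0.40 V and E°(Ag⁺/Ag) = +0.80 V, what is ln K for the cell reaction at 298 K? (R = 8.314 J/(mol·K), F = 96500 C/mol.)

ln K = 93.5

E°_cell = +0.80 − (-0.40) = 1.20 V, with n = 2 electrons transferred.
At equilibrium E = 0, so the Nernst equation gives ln K = nFE°/RT = (2)(96500)(1.20)/((8.314)(298)) = 93.48.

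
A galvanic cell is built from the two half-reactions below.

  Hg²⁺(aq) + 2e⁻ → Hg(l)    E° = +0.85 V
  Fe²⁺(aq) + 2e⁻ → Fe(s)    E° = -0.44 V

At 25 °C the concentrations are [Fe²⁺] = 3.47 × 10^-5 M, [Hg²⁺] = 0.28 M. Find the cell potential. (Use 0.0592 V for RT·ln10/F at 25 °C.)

The Hg²⁺/Hg couple has the higher reduction potential and acts as the cathode, so E°_cell = +0.85 − (-0.44) = 1.29 V.
Balancing electrons gives n = 2; the reaction quotient is Q = [Fe²⁺]/[Hg²⁺] = 1.24 × 10^-4.
At 25 °C, E = E° − (0.0592/n) log Q = 1.29 − (0.0592/2)(-3.907) = 1.290 + 0.116 = 1.406 V.

1.41 V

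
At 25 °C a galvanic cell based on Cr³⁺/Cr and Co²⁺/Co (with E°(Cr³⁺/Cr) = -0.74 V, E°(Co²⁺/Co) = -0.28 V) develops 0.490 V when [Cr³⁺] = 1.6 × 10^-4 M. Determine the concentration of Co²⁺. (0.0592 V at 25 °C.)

From the Nernst equation, log Q = n(E° − E)/0.0592 = 6(0.46 − 0.490)/0.0592 = -3.041, so Q = 9.11 × 10^-4.
With Q = [Cr³⁺]^2/[Co²⁺]^3 and the known concentrations, [Co²⁺]^3 in the denominator gives [Co²⁺] = 0.03 M.

0.03 M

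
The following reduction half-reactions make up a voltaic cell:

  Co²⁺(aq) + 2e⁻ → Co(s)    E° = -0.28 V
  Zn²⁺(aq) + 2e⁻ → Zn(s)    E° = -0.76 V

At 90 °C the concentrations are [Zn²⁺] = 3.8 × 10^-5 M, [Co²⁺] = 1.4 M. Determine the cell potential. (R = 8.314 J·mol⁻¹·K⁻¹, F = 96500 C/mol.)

0.644 V

The Co²⁺/Co couple has the higher reduction potential and acts as the cathode, so E°_cell = -0.28 − (-0.76) = 0.48 V.
Balancing electrons gives n = 2; the reaction quotient is Q = [Zn²⁺]/[Co²⁺] = 2.71 × 10^-5.
E = E° − (RT/nF) ln Q = 0.48 − (8.314×363)/(2×96500) × (-10.514) = 0.480 + 0.164 = 0.644 V.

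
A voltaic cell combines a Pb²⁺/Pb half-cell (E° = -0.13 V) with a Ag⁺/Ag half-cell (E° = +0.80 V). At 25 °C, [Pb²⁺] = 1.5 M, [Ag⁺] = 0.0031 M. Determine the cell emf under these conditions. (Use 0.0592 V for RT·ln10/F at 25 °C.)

0.776 V

The Ag⁺/Ag couple has the higher reduction potential and acts as the cathode, so E°_cell = +0.80 − (-0.13) = 0.93 V.
Balancing electrons gives n = 2; the reaction quotient is Q = [Pb²⁺]/[Ag⁺]^2 = 1.56 × 10^5.
At 25 °C, E = E° − (0.0592/n) log Q = 0.93 − (0.0592/2)(5.193) = 0.930 − 0.154 = 0.776 V.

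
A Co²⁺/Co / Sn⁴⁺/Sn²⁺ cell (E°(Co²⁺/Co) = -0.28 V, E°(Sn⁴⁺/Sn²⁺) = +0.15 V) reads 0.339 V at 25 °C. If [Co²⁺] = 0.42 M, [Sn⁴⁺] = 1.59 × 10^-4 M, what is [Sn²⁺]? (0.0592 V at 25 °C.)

0.45 M

From the Nernst equation, log Q = n(E° − E)/0.0592 = 2(0.43 − 0.339)/0.0592 = 3.074, so Q = 1190.
With Q = [Co²⁺]·[Sn²⁺]/[Sn⁴⁺] and the known concentrations, [Sn²⁺] in the numerator gives [Sn²⁺] = 0.45 M.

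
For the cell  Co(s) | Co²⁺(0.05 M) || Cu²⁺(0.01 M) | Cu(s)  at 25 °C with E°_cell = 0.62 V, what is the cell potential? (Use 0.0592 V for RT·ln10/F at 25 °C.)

0.599 V

Balancing electrons gives n = 2; the reaction quotient is Q = [Co²⁺]/[Cu²⁺] = 5.00.
At 25 °C, E = E° − (0.0592/n) log Q = 0.62 − (0.0592/2)(0.699) = 0.620 − 0.021 = 0.599 V.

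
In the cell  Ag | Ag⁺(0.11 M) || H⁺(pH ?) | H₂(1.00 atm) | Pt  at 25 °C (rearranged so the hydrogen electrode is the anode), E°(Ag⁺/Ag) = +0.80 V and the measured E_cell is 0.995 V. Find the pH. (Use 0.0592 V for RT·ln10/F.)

E°_cell = 0.80 V and n = 2.
log Q = n(E° − E)/0.0592 = 2×(0.80 − 0.995)/0.0592 = -6.588.
With Q = [H⁺]^2 / ([Ag⁺]^2·P(H₂)), solving for [H⁺] gives log[H⁺] = -4.253, so pH = 4.25.

pH = 4.25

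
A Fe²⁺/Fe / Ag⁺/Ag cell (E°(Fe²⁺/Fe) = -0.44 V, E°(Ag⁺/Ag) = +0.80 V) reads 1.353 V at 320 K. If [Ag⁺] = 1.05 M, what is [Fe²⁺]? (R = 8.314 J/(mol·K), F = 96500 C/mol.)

From the Nernst equation, ln Q = nF(E° − E)/RT = 2×96500×(1.24 − 1.353)/(8.314×320) = -8.197, so Q = 2.75 × 10^-4.
With Q = [Fe²⁺]/[Ag⁺]^2 and the known concentrations, [Fe²⁺] in the numerator gives [Fe²⁺] = 3 × 10^-4 M.

3 × 10^-4 M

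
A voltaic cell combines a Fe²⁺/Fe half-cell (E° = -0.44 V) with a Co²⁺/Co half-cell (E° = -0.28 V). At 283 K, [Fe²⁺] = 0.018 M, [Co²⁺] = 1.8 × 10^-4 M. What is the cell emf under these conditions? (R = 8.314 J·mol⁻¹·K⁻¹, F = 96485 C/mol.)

0.104 V

The Co²⁺/Co couple has the higher reduction potential and acts as the cathode, so E°_cell = -0.28 − (-0.44) = 0.16 V.
Balancing electrons gives n = 2; the reaction quotient is Q = [Fe²⁺]/[Co²⁺] = 100.
E = E° − (RT/nF) ln Q = 0.16 − (8.314×283)/(2×96485) × (4.605) = 0.160 − 0.056 = 0.104 V.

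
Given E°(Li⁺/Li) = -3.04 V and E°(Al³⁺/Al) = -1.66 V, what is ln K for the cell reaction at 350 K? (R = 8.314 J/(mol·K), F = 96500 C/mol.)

ln K = 137.3

E°_cell = -1.66 − (-3.04) = 1.38 V, with n = 3 electrons transferred.
At equilibrium E = 0, so the Nernst equation gives ln K = nFE°/RT = (3)(96500)(1.38)/((8.314)(350)) = 137.29.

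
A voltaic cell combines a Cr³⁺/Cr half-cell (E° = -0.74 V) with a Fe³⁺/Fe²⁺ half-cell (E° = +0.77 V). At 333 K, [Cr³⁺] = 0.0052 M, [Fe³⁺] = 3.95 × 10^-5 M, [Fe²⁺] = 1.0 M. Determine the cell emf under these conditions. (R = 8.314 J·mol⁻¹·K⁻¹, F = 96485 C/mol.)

1.27 V

The Fe³⁺/Fe²⁺ couple has the higher reduction potential and acts as the cathode, so E°_cell = +0.77 − (-0.74) = 1.51 V.
Balancing electrons gives n = 3; the reaction quotient is Q = [Cr³⁺]·[Fe²⁺]^3/[Fe³⁺]^3 = 8.44 × 10^10.
E = E° − (RT/nF) ln Q = 1.51 − (8.314×333)/(3×96485) × (25.159) = 1.510 − 0.241 = 1.269 V.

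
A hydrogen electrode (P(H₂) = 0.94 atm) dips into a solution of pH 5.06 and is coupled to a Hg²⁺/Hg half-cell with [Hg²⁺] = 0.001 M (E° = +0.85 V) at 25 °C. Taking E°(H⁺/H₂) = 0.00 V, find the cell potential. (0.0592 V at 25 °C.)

1.06 V

The Hg²⁺/Hg couple is the cathode, so E°_cell = 0.85 V; n = 2.
[H⁺] = 10^(−5.06) = 8.7 × 10^-6 M, and Q = [H⁺]^2 / ([Hg²⁺]·P(H₂)) = 8.07 × 10^-8.
E = E° − (0.0592/2) log Q = 0.85 − (0.0592/2)(-7.093) = 1.060 V.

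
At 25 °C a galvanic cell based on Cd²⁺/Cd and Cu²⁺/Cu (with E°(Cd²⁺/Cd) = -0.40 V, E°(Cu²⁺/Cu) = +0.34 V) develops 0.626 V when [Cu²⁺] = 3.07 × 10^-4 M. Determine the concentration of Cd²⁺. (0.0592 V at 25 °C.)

2.2 M

From the Nernst equation, log Q = n(E° − E)/0.0592 = 2(0.74 − 0.626)/0.0592 = 3.851, so Q = 7100.
With Q = [Cd²⁺]/[Cu²⁺] and the known concentrations, [Cd²⁺] in the numerator gives [Cd²⁺] = 2.2 M.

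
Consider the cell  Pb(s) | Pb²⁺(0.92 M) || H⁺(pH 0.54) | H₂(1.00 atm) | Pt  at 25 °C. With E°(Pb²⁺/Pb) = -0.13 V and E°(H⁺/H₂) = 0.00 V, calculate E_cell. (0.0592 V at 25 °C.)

0.099 V

The hydrogen couple is the cathode, so E°_cell = 0.13 V; n = 2.
[H⁺] = 10^(−0.54) = 0.29 M, and Q = [Pb²⁺]·P(H₂) / [H⁺]^2 = 11.1.
E = E° − (0.0592/2) log Q = 0.13 − (0.0592/2)(1.044) = 0.099 V.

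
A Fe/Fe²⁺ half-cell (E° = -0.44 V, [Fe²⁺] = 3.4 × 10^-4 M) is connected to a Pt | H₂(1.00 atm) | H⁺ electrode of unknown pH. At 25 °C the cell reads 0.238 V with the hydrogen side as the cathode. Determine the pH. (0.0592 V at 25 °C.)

pH = 5.15

E°_cell = 0.44 V and n = 2.
log Q = n(E° − E)/0.0592 = 2×(0.44 − 0.238)/0.0592 = 6.824.
With Q = [Fe²⁺]·P(H₂) / [H⁺]^2, solving for [H⁺] gives log[H⁺] = -5.146, so pH = 5.15.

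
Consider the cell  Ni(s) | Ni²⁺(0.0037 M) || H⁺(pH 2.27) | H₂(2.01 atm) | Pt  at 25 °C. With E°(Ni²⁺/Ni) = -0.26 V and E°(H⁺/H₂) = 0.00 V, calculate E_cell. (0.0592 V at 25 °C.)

0.19 V

The hydrogen couple is the cathode, so E°_cell = 0.26 V; n = 2.
[H⁺] = 10^(−2.27) = 0.0054 M, and Q = [Ni²⁺]·P(H₂) / [H⁺]^2 = 258.
E = E° − (0.0592/2) log Q = 0.26 − (0.0592/2)(2.411) = 0.189 V.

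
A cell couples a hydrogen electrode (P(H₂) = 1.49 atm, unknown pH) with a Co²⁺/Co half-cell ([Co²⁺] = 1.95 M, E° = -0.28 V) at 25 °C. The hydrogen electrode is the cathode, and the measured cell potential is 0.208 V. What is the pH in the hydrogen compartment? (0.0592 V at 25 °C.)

pH = 0.98

E°_cell = 0.28 V and n = 2.
log Q = n(E° − E)/0.0592 = 2×(0.28 − 0.208)/0.0592 = 2.432.
With Q = [Co²⁺]·P(H₂) / [H⁺]^2, solving for [H⁺] gives log[H⁺] = -0.985, so pH = 0.98.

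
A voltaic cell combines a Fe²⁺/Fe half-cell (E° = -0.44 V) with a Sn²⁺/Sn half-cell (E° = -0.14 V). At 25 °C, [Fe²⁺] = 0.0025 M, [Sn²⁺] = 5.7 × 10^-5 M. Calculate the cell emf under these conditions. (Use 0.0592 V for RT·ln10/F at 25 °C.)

0.251 V

The Sn²⁺/Sn couple has the higher reduction potential and acts as the cathode, so E°_cell = -0.14 − (-0.44) = 0.30 V.
Balancing electrons gives n = 2; the reaction quotient is Q = [Fe²⁺]/[Sn²⁺] = 43.9.
At 25 °C, E = E° − (0.0592/n) log Q = 0.30 − (0.0592/2)(1.642) = 0.300 − 0.049 = 0.251 V.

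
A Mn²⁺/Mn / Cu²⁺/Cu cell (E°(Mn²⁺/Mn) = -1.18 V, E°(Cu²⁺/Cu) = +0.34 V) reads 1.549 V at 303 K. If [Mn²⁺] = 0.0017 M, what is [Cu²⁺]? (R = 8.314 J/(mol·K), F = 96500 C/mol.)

0.016 M

From the Nernst equation, ln Q = nF(E° − E)/RT = 2×96500×(1.52 − 1.549)/(8.314×303) = -2.222, so Q = 0.108.
With Q = [Mn²⁺]/[Cu²⁺] and the known concentrations, [Cu²⁺] in the denominator gives [Cu²⁺] = 0.016 M.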